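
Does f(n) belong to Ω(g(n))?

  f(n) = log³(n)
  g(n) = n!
False

f(n) = log³(n) is O(log³ n), and g(n) = n! is O(n!).
Since O(log³ n) grows slower than O(n!), f(n) = Ω(g(n)) is false.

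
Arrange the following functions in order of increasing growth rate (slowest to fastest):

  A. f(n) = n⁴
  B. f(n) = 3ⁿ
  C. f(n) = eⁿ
A < C < B

Comparing growth rates:
A = n⁴ is O(n⁴)
C = eⁿ is O(eⁿ)
B = 3ⁿ is O(3ⁿ)

Therefore, the order from slowest to fastest is: A < C < B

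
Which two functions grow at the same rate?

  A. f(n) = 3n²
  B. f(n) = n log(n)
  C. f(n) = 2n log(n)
B and C

Examining each function:
  A. 3n² is O(n²)
  B. n log(n) is O(n log n)
  C. 2n log(n) is O(n log n)

Functions B and C both have the same complexity class.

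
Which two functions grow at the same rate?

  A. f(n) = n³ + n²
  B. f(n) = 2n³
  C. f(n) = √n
A and B

Examining each function:
  A. n³ + n² is O(n³)
  B. 2n³ is O(n³)
  C. √n is O(√n)

Functions A and B both have the same complexity class.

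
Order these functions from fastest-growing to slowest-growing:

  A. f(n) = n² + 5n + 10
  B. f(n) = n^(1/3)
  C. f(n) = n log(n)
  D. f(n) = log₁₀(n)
A > C > B > D

Comparing growth rates:
A = n² + 5n + 10 is O(n²)
C = n log(n) is O(n log n)
B = n^(1/3) is O(n^(1/3))
D = log₁₀(n) is O(log n)

Therefore, the order from fastest to slowest is: A > C > B > D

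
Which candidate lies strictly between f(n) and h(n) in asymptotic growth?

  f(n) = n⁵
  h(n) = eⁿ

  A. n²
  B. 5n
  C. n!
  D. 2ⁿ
D

We need g(n) with n⁵ = o(g(n)) and g(n) = o(eⁿ), i.e. O(n⁵) ≺ g ≺ O(eⁿ).
Check each option:
  A. n² — O(n²) does not grow strictly faster than f(n)
  B. 5n — O(n) does not grow strictly faster than f(n)
  C. n! — O(n!) does not grow strictly slower than h(n)
  D. 2ⁿ — O(2ⁿ) is strictly between O(n⁵) and O(eⁿ) ✓

Only option D (2ⁿ) lies strictly between.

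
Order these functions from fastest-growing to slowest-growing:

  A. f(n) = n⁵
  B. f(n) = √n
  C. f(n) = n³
A > C > B

Comparing growth rates:
A = n⁵ is O(n⁵)
C = n³ is O(n³)
B = √n is O(√n)

Therefore, the order from fastest to slowest is: A > C > B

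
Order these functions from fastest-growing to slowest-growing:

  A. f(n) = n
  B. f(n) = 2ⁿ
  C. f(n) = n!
C > B > A

Comparing growth rates:
C = n! is O(n!)
B = 2ⁿ is O(2ⁿ)
A = n is O(n)

Therefore, the order from fastest to slowest is: C > B > A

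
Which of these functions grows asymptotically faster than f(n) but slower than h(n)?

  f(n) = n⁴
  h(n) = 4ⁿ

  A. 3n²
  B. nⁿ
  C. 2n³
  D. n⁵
D

We need g(n) with n⁴ = o(g(n)) and g(n) = o(4ⁿ), i.e. O(n⁴) ≺ g ≺ O(4ⁿ).
Check each option:
  A. 3n² — O(n²) does not grow strictly faster than f(n)
  B. nⁿ — O(nⁿ) does not grow strictly slower than h(n)
  C. 2n³ — O(n³) does not grow strictly faster than f(n)
  D. n⁵ — O(n⁵) is strictly between O(n⁴) and O(4ⁿ) ✓

Only option D (n⁵) lies strictly between.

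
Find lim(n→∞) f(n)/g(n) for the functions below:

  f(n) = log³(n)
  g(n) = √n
0

Since log³(n) (O(log³ n)) grows slower than √n (O(√n)),
the ratio f(n)/g(n) → 0 as n → ∞.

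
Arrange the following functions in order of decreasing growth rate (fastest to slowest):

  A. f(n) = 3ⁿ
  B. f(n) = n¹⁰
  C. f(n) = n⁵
A > B > C

Comparing growth rates:
A = 3ⁿ is O(3ⁿ)
B = n¹⁰ is O(n¹⁰)
C = n⁵ is O(n⁵)

Therefore, the order from fastest to slowest is: A > B > C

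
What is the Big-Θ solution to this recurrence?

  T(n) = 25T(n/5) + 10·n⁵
Θ(n⁵)

Master Theorem: a = 25, b = 5, f(n) = 10·n⁵.
Compute the critical exponent d = log₅(25) = 2.
Compare f(n) = Θ(n⁵) against n^d:
  k = 5 > d = 2, so f(n) = Ω(n^(d+ε)) — Case 3.
  Regularity: a·(n/b)^5/n^5 = a/b^5 = 25/3125 < 1 ✓.
  The top-level work dominates: T(n) = Θ(f(n)) = Θ(n⁵).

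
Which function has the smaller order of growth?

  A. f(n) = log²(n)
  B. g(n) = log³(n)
A

f(n) = log²(n) is O(log² n), while g(n) = log³(n) is O(log³ n).
Since O(log² n) grows slower than O(log³ n), f(n) is dominated.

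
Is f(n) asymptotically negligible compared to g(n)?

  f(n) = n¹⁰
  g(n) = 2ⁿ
True

f(n) = n¹⁰ is O(n¹⁰), and g(n) = 2ⁿ is O(2ⁿ).
Since O(n¹⁰) grows strictly slower than O(2ⁿ), f(n) = o(g(n)) is true.
This means lim(n→∞) f(n)/g(n) = 0.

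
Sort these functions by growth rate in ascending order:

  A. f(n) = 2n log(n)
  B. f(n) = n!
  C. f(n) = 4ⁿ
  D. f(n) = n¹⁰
A < D < C < B

Comparing growth rates:
A = 2n log(n) is O(n log n)
D = n¹⁰ is O(n¹⁰)
C = 4ⁿ is O(4ⁿ)
B = n! is O(n!)

Therefore, the order from slowest to fastest is: A < D < C < B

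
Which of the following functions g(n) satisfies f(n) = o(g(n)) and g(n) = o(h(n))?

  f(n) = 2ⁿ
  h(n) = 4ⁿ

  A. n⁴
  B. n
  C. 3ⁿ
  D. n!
C

We need g(n) with 2ⁿ = o(g(n)) and g(n) = o(4ⁿ), i.e. O(2ⁿ) ≺ g ≺ O(4ⁿ).
Check each option:
  A. n⁴ — O(n⁴) does not grow strictly faster than f(n)
  B. n — O(n) does not grow strictly faster than f(n)
  C. 3ⁿ — O(3ⁿ) is strictly between O(2ⁿ) and O(4ⁿ) ✓
  D. n! — O(n!) does not grow strictly slower than h(n)

Only option C (3ⁿ) lies strictly between.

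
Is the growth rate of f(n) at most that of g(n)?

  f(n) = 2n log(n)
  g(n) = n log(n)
True

f(n) = 2n log(n) and g(n) = n log(n) are both O(n log n).
Big-O permits equal growth rates (f ≤ c·g for some c), so f(n) = O(g(n)) is true.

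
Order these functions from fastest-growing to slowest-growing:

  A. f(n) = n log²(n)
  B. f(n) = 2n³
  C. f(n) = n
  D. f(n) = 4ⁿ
D > B > A > C

Comparing growth rates:
D = 4ⁿ is O(4ⁿ)
B = 2n³ is O(n³)
A = n log²(n) is O(n log² n)
C = n is O(n)

Therefore, the order from fastest to slowest is: D > B > A > C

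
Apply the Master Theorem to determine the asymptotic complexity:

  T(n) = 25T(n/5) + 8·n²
Θ(n² log n)

Master Theorem: a = 25, b = 5, f(n) = 8·n².
Compute the critical exponent d = log₅(25) = 2.
Compare f(n) = Θ(n²) against n^d:
  k = 2 = d, so f(n) = Θ(n^d) — Case 2.
  Work is balanced across levels: T(n) = Θ(n^d log n) = Θ(n² log n).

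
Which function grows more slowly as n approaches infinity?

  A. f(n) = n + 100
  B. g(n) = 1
B

f(n) = n + 100 is O(n), while g(n) = 1 is O(1).
Since O(1) grows slower than O(n), g(n) is dominated.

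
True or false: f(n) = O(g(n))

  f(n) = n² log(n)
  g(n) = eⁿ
True

f(n) = n² log(n) is O(n² log n), and g(n) = eⁿ is O(eⁿ).
Since O(n² log n) ⊆ O(eⁿ) (f grows no faster than g), f(n) = O(g(n)) is true.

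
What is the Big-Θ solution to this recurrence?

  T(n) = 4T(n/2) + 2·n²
Θ(n² log n)

Master Theorem: a = 4, b = 2, f(n) = 2·n².
Compute the critical exponent d = log₂(4) = 2.
Compare f(n) = Θ(n²) against n^d:
  k = 2 = d, so f(n) = Θ(n^d) — Case 2.
  Work is balanced across levels: T(n) = Θ(n^d log n) = Θ(n² log n).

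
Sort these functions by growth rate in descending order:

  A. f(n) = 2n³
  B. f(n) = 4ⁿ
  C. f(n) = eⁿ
B > C > A

Comparing growth rates:
B = 4ⁿ is O(4ⁿ)
C = eⁿ is O(eⁿ)
A = 2n³ is O(n³)

Therefore, the order from fastest to slowest is: B > C > A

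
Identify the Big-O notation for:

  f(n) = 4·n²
O(n²)

The dominant term in 4·n² is 4·n², which is Θ(n²).
Constants are absorbed, so the tightest bound is O(n²).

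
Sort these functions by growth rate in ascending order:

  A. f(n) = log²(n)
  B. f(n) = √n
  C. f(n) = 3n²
A < B < C

Comparing growth rates:
A = log²(n) is O(log² n)
B = √n is O(√n)
C = 3n² is O(n²)

Therefore, the order from slowest to fastest is: A < B < C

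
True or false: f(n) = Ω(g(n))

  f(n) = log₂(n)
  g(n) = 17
True

f(n) = log₂(n) is O(log n), and g(n) = 17 is O(1).
Since O(log n) grows at least as fast as O(1), f(n) = Ω(g(n)) is true.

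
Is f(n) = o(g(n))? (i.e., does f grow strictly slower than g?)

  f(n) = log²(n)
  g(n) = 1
False

f(n) = log²(n) is O(log² n), and g(n) = 1 is O(1).
Since O(log² n) grows faster than or equal to O(1), f(n) = o(g(n)) is false.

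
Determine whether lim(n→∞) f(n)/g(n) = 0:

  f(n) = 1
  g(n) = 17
False

f(n) = 1 is O(1), and g(n) = 17 is O(1).
Since they have the same growth rate, f(n) = o(g(n)) is false.
(f = o(g) requires f to grow strictly slower, not equal.)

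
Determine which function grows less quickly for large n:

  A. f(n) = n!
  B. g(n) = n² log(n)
B

f(n) = n! is O(n!), while g(n) = n² log(n) is O(n² log n).
Since O(n² log n) grows slower than O(n!), g(n) is dominated.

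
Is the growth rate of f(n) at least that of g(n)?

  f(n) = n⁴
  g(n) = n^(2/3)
True

f(n) = n⁴ is O(n⁴), and g(n) = n^(2/3) is O(n^(2/3)).
Since O(n⁴) grows at least as fast as O(n^(2/3)), f(n) = Ω(g(n)) is true.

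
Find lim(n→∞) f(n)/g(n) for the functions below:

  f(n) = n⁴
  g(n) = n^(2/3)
∞

Since n⁴ (O(n⁴)) grows faster than n^(2/3) (O(n^(2/3))),
the ratio f(n)/g(n) → ∞ as n → ∞.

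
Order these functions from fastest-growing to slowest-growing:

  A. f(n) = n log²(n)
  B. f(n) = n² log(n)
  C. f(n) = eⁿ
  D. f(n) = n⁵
C > D > B > A

Comparing growth rates:
C = eⁿ is O(eⁿ)
D = n⁵ is O(n⁵)
B = n² log(n) is O(n² log n)
A = n log²(n) is O(n log² n)

Therefore, the order from fastest to slowest is: C > D > B > A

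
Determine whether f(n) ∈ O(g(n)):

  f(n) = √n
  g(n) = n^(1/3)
False

f(n) = √n is O(√n), and g(n) = n^(1/3) is O(n^(1/3)).
Since O(√n) grows faster than O(n^(1/3)), f(n) = O(g(n)) is false.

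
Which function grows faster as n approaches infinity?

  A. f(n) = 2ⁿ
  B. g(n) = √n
A

f(n) = 2ⁿ is O(2ⁿ), while g(n) = √n is O(√n).
Since O(2ⁿ) grows faster than O(√n), f(n) dominates.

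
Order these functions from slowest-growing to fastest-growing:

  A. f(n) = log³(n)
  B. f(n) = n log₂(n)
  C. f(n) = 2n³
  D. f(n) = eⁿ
A < B < C < D

Comparing growth rates:
A = log³(n) is O(log³ n)
B = n log₂(n) is O(n log n)
C = 2n³ is O(n³)
D = eⁿ is O(eⁿ)

Therefore, the order from slowest to fastest is: A < B < C < D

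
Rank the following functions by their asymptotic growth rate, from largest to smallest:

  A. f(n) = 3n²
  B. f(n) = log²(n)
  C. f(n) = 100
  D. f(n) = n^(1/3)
A > D > B > C

Comparing growth rates:
A = 3n² is O(n²)
D = n^(1/3) is O(n^(1/3))
B = log²(n) is O(log² n)
C = 100 is O(1)

Therefore, the order from fastest to slowest is: A > D > B > C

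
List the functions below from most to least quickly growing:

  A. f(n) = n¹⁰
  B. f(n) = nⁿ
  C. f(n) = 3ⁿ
B > C > A

Comparing growth rates:
B = nⁿ is O(nⁿ)
C = 3ⁿ is O(3ⁿ)
A = n¹⁰ is O(n¹⁰)

Therefore, the order from fastest to slowest is: B > C > A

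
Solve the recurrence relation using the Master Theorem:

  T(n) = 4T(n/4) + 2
Θ(n)

Master Theorem: a = 4, b = 4, f(n) = 2.
Compute the critical exponent d = log₄(4) = 1.
Compare f(n) = Θ(1) against n^d:
  k = 0 < d = 1, so f(n) = O(n^(d-ε)) — Case 1.
  The recursion cost dominates: T(n) = Θ(n^d) = Θ(n).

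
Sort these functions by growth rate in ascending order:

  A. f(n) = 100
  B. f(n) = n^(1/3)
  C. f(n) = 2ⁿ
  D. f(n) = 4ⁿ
A < B < C < D

Comparing growth rates:
A = 100 is O(1)
B = n^(1/3) is O(n^(1/3))
C = 2ⁿ is O(2ⁿ)
D = 4ⁿ is O(4ⁿ)

Therefore, the order from slowest to fastest is: A < B < C < D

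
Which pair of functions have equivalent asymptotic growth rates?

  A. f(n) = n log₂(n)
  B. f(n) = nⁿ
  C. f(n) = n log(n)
A and C

Examining each function:
  A. n log₂(n) is O(n log n)
  B. nⁿ is O(nⁿ)
  C. n log(n) is O(n log n)

Functions A and C both have the same complexity class.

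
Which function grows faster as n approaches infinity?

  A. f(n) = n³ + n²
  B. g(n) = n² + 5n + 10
A

f(n) = n³ + n² is O(n³), while g(n) = n² + 5n + 10 is O(n²).
Since O(n³) grows faster than O(n²), f(n) dominates.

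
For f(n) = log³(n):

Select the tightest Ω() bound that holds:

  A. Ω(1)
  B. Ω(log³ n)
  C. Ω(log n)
B

f(n) = log³(n) is Ω(log³ n).
All listed options are valid Big-Ω bounds (lower bounds),
but Ω(log³ n) is the tightest (largest valid bound).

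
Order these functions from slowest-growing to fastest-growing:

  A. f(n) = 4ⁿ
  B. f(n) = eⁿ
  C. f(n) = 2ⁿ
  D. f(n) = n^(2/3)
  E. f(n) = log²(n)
E < D < C < B < A

Comparing growth rates:
E = log²(n) is O(log² n)
D = n^(2/3) is O(n^(2/3))
C = 2ⁿ is O(2ⁿ)
B = eⁿ is O(eⁿ)
A = 4ⁿ is O(4ⁿ)

Therefore, the order from slowest to fastest is: E < D < C < B < A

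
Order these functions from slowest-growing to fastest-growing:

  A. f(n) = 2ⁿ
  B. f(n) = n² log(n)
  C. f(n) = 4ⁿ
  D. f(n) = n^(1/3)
D < B < A < C

Comparing growth rates:
D = n^(1/3) is O(n^(1/3))
B = n² log(n) is O(n² log n)
A = 2ⁿ is O(2ⁿ)
C = 4ⁿ is O(4ⁿ)

Therefore, the order from slowest to fastest is: D < B < A < C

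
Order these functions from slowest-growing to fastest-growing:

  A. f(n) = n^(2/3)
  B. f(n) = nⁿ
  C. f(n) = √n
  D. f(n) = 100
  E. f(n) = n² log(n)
D < C < A < E < B

Comparing growth rates:
D = 100 is O(1)
C = √n is O(√n)
A = n^(2/3) is O(n^(2/3))
E = n² log(n) is O(n² log n)
B = nⁿ is O(nⁿ)

Therefore, the order from slowest to fastest is: D < C < A < E < B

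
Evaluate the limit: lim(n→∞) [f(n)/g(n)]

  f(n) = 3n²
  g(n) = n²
3

Since 3n² and n² have the same growth rate (O(n²)),
the ratio converges to a constant: 3.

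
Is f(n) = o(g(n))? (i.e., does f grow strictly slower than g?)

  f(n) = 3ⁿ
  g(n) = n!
True

f(n) = 3ⁿ is O(3ⁿ), and g(n) = n! is O(n!).
Since O(3ⁿ) grows strictly slower than O(n!), f(n) = o(g(n)) is true.
This means lim(n→∞) f(n)/g(n) = 0.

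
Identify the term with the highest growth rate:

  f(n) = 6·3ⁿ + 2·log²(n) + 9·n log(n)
6·3ⁿ

Looking at each term:
  - 6·3ⁿ is O(3ⁿ)
  - 2·log²(n) is O(log² n)
  - 9·n log(n) is O(n log n)

The term 6·3ⁿ (O(3ⁿ)) grows fastest and dominates all others.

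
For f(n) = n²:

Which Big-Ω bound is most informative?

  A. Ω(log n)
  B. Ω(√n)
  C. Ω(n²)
C

f(n) = n² is Ω(n²).
All listed options are valid Big-Ω bounds (lower bounds),
but Ω(n²) is the tightest (largest valid bound).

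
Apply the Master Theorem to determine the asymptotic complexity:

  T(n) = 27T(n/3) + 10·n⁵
Θ(n⁵)

Master Theorem: a = 27, b = 3, f(n) = 10·n⁵.
Compute the critical exponent d = log₃(27) = 3.
Compare f(n) = Θ(n⁵) against n^d:
  k = 5 > d = 3, so f(n) = Ω(n^(d+ε)) — Case 3.
  Regularity: a·(n/b)^5/n^5 = a/b^5 = 27/243 < 1 ✓.
  The top-level work dominates: T(n) = Θ(f(n)) = Θ(n⁵).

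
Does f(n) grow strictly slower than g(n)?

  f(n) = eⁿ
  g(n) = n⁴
False

f(n) = eⁿ is O(eⁿ), and g(n) = n⁴ is O(n⁴).
Since O(eⁿ) grows faster than or equal to O(n⁴), f(n) = o(g(n)) is false.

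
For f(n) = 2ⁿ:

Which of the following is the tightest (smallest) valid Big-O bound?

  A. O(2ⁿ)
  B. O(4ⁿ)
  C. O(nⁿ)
A

f(n) = 2ⁿ is O(2ⁿ).
All listed options are valid Big-O bounds (upper bounds),
but O(2ⁿ) is the tightest (smallest valid bound).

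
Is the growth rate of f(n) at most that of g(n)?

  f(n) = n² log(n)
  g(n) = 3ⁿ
True

f(n) = n² log(n) is O(n² log n), and g(n) = 3ⁿ is O(3ⁿ).
Since O(n² log n) ⊆ O(3ⁿ) (f grows no faster than g), f(n) = O(g(n)) is true.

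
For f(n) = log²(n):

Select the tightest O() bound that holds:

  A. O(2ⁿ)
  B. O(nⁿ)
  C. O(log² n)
C

f(n) = log²(n) is O(log² n).
All listed options are valid Big-O bounds (upper bounds),
but O(log² n) is the tightest (smallest valid bound).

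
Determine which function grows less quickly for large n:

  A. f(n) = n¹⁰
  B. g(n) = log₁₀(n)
B

f(n) = n¹⁰ is O(n¹⁰), while g(n) = log₁₀(n) is O(log n).
Since O(log n) grows slower than O(n¹⁰), g(n) is dominated.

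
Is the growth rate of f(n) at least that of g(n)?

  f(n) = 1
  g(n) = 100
True

f(n) = 1 and g(n) = 100 are both O(1).
Big-Ω permits equal growth rates (f ≥ c·g for some c > 0), so f(n) = Ω(g(n)) is true.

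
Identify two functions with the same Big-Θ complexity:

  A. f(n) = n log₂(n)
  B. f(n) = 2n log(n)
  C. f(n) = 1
A and B

Examining each function:
  A. n log₂(n) is O(n log n)
  B. 2n log(n) is O(n log n)
  C. 1 is O(1)

Functions A and B both have the same complexity class.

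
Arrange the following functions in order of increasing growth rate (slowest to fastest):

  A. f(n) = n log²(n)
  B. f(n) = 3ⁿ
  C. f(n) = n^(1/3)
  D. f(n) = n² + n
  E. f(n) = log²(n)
E < C < A < D < B

Comparing growth rates:
E = log²(n) is O(log² n)
C = n^(1/3) is O(n^(1/3))
A = n log²(n) is O(n log² n)
D = n² + n is O(n²)
B = 3ⁿ is O(3ⁿ)

Therefore, the order from slowest to fastest is: E < C < A < D < B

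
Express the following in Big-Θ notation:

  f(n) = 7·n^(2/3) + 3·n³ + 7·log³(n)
Θ(n³)

Order the terms by growth rate: 7·log³(n) ≺ 7·n^(2/3) ≺ 3·n³.
The fastest-growing term 3·n³ dominates as n → ∞; dropping its constant factor gives Θ(n³).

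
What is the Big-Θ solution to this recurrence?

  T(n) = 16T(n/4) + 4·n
Θ(n²)

Master Theorem: a = 16, b = 4, f(n) = 4·n.
Compute the critical exponent d = log₄(16) = 2.
Compare f(n) = Θ(n) against n^d:
  k = 1 < d = 2, so f(n) = O(n^(d-ε)) — Case 1.
  The recursion cost dominates: T(n) = Θ(n^d) = Θ(n²).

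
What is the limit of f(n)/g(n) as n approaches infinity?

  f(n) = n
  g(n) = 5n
1/5

Since n and 5n have the same growth rate (O(n)),
the ratio converges to a constant: 1/5.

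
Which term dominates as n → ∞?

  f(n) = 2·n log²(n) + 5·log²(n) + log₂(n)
2·n log²(n)

Looking at each term:
  - 2·n log²(n) is O(n log² n)
  - 5·log²(n) is O(log² n)
  - log₂(n) is O(log n)

The term 2·n log²(n) (O(n log² n)) grows fastest and dominates all others.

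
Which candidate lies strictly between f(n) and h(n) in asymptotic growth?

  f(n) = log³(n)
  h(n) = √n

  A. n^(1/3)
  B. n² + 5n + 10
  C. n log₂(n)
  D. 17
A

We need g(n) with log³(n) = o(g(n)) and g(n) = o(√n), i.e. O(log³ n) ≺ g ≺ O(√n).
Check each option:
  A. n^(1/3) — O(n^(1/3)) is strictly between O(log³ n) and O(√n) ✓
  B. n² + 5n + 10 — O(n²) does not grow strictly slower than h(n)
  C. n log₂(n) — O(n log n) does not grow strictly slower than h(n)
  D. 17 — O(1) does not grow strictly faster than f(n)

Only option A (n^(1/3)) lies strictly between.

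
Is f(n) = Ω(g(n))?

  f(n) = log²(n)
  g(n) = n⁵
False

f(n) = log²(n) is O(log² n), and g(n) = n⁵ is O(n⁵).
Since O(log² n) grows slower than O(n⁵), f(n) = Ω(g(n)) is false.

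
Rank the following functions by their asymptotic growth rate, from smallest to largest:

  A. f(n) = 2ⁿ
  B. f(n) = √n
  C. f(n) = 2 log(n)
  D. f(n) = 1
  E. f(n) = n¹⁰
D < C < B < E < A

Comparing growth rates:
D = 1 is O(1)
C = 2 log(n) is O(log n)
B = √n is O(√n)
E = n¹⁰ is O(n¹⁰)
A = 2ⁿ is O(2ⁿ)

Therefore, the order from slowest to fastest is: D < C < B < E < A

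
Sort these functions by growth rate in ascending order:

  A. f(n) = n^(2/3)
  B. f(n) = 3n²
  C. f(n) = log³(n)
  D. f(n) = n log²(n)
C < A < D < B

Comparing growth rates:
C = log³(n) is O(log³ n)
A = n^(2/3) is O(n^(2/3))
D = n log²(n) is O(n log² n)
B = 3n² is O(n²)

Therefore, the order from slowest to fastest is: C < A < D < B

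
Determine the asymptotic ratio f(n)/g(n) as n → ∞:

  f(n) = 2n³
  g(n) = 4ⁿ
0

Since 2n³ (O(n³)) grows slower than 4ⁿ (O(4ⁿ)),
the ratio f(n)/g(n) → 0 as n → ∞.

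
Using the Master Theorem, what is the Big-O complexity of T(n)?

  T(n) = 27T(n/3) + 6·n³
Θ(n³ log n)

Master Theorem: a = 27, b = 3, f(n) = 6·n³.
Compute the critical exponent d = log₃(27) = 3.
Compare f(n) = Θ(n³) against n^d:
  k = 3 = d, so f(n) = Θ(n^d) — Case 2.
  Work is balanced across levels: T(n) = Θ(n^d log n) = Θ(n³ log n).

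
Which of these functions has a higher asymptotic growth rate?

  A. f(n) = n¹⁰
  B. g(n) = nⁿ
B

f(n) = n¹⁰ is O(n¹⁰), while g(n) = nⁿ is O(nⁿ).
Since O(nⁿ) grows faster than O(n¹⁰), g(n) dominates.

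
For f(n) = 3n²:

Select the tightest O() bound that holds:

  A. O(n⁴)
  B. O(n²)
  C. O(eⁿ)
B

f(n) = 3n² is O(n²).
All listed options are valid Big-O bounds (upper bounds),
but O(n²) is the tightest (smallest valid bound).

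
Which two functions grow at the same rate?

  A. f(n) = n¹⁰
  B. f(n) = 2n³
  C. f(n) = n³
B and C

Examining each function:
  A. n¹⁰ is O(n¹⁰)
  B. 2n³ is O(n³)
  C. n³ is O(n³)

Functions B and C both have the same complexity class.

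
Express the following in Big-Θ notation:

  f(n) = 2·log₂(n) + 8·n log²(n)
Θ(n log² n)

Order the terms by growth rate: 2·log₂(n) ≺ 8·n log²(n).
The fastest-growing term 8·n log²(n) dominates as n → ∞; dropping its constant factor gives Θ(n log² n).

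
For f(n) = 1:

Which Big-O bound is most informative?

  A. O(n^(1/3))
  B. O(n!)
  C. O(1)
C

f(n) = 1 is O(1).
All listed options are valid Big-O bounds (upper bounds),
but O(1) is the tightest (smallest valid bound).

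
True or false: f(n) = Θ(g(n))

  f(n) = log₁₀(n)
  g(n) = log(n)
True

f(n) = log₁₀(n) and g(n) = log(n) are both O(log n).
Since they have the same asymptotic growth rate, f(n) = Θ(g(n)) is true.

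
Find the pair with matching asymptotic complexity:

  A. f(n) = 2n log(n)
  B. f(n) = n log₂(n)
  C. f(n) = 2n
A and B

Examining each function:
  A. 2n log(n) is O(n log n)
  B. n log₂(n) is O(n log n)
  C. 2n is O(n)

Functions A and B both have the same complexity class.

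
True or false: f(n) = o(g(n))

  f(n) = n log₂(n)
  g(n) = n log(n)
False

f(n) = n log₂(n) is O(n log n), and g(n) = n log(n) is O(n log n).
Since they have the same growth rate, f(n) = o(g(n)) is false.
(f = o(g) requires f to grow strictly slower, not equal.)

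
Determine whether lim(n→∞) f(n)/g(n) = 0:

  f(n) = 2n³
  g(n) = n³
False

f(n) = 2n³ is O(n³), and g(n) = n³ is O(n³).
Since they have the same growth rate, f(n) = o(g(n)) is false.
(f = o(g) requires f to grow strictly slower, not equal.)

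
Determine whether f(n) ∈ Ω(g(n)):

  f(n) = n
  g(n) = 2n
True

f(n) = n and g(n) = 2n are both O(n).
Big-Ω permits equal growth rates (f ≥ c·g for some c > 0), so f(n) = Ω(g(n)) is true.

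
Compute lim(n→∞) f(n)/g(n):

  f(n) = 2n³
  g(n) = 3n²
∞

Since 2n³ (O(n³)) grows faster than 3n² (O(n²)),
the ratio f(n)/g(n) → ∞ as n → ∞.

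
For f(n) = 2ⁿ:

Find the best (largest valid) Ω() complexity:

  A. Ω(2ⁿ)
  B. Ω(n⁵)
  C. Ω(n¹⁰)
A

f(n) = 2ⁿ is Ω(2ⁿ).
All listed options are valid Big-Ω bounds (lower bounds),
but Ω(2ⁿ) is the tightest (largest valid bound).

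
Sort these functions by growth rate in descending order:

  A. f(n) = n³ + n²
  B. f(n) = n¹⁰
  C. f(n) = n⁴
B > C > A

Comparing growth rates:
B = n¹⁰ is O(n¹⁰)
C = n⁴ is O(n⁴)
A = n³ + n² is O(n³)

Therefore, the order from fastest to slowest is: B > C > A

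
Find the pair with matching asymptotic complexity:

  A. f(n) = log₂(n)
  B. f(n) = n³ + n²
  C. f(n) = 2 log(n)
A and C

Examining each function:
  A. log₂(n) is O(log n)
  B. n³ + n² is O(n³)
  C. 2 log(n) is O(log n)

Functions A and C both have the same complexity class.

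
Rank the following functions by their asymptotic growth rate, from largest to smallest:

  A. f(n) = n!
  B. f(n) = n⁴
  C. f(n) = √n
A > B > C

Comparing growth rates:
A = n! is O(n!)
B = n⁴ is O(n⁴)
C = √n is O(√n)

Therefore, the order from fastest to slowest is: A > B > C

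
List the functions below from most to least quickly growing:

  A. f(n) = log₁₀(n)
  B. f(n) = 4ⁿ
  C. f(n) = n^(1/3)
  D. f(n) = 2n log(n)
B > D > C > A

Comparing growth rates:
B = 4ⁿ is O(4ⁿ)
D = 2n log(n) is O(n log n)
C = n^(1/3) is O(n^(1/3))
A = log₁₀(n) is O(log n)

Therefore, the order from fastest to slowest is: B > D > C > A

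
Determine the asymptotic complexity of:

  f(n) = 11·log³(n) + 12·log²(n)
O(log³ n)

The dominant term in 11·log³(n) + 12·log²(n) is 11·log³(n), which is Θ(log³ n).
Lower-order terms (12·log²(n)) are asymptotically negligible.
Constants are absorbed, so the tightest bound is O(log³ n).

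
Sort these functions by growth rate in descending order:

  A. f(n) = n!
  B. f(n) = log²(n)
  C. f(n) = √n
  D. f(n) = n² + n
A > D > C > B

Comparing growth rates:
A = n! is O(n!)
D = n² + n is O(n²)
C = √n is O(√n)
B = log²(n) is O(log² n)

Therefore, the order from fastest to slowest is: A > D > C > B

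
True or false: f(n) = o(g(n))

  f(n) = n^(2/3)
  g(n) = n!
True

f(n) = n^(2/3) is O(n^(2/3)), and g(n) = n! is O(n!).
Since O(n^(2/3)) grows strictly slower than O(n!), f(n) = o(g(n)) is true.
This means lim(n→∞) f(n)/g(n) = 0.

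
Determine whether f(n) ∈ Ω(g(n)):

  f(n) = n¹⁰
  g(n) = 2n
True

f(n) = n¹⁰ is O(n¹⁰), and g(n) = 2n is O(n).
Since O(n¹⁰) grows at least as fast as O(n), f(n) = Ω(g(n)) is true.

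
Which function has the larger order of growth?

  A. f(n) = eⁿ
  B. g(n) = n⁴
A

f(n) = eⁿ is O(eⁿ), while g(n) = n⁴ is O(n⁴).
Since O(eⁿ) grows faster than O(n⁴), f(n) dominates.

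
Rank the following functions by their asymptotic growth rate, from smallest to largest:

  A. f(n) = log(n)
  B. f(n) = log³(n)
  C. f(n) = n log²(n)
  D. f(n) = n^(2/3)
A < B < D < C

Comparing growth rates:
A = log(n) is O(log n)
B = log³(n) is O(log³ n)
D = n^(2/3) is O(n^(2/3))
C = n log²(n) is O(n log² n)

Therefore, the order from slowest to fastest is: A < B < D < C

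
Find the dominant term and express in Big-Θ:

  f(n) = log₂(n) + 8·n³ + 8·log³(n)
Θ(n³)

Order the terms by growth rate: log₂(n) ≺ 8·log³(n) ≺ 8·n³.
The fastest-growing term 8·n³ dominates as n → ∞; dropping its constant factor gives Θ(n³).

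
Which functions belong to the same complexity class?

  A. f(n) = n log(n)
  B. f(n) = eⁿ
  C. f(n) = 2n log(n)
A and C

Examining each function:
  A. n log(n) is O(n log n)
  B. eⁿ is O(eⁿ)
  C. 2n log(n) is O(n log n)

Functions A and C both have the same complexity class.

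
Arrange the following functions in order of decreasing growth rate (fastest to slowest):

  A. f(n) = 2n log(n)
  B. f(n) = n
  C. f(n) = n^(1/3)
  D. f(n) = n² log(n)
D > A > B > C

Comparing growth rates:
D = n² log(n) is O(n² log n)
A = 2n log(n) is O(n log n)
B = n is O(n)
C = n^(1/3) is O(n^(1/3))

Therefore, the order from fastest to slowest is: D > A > B > C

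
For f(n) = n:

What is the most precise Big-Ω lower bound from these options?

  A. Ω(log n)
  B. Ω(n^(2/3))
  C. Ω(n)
C

f(n) = n is Ω(n).
All listed options are valid Big-Ω bounds (lower bounds),
but Ω(n) is the tightest (largest valid bound).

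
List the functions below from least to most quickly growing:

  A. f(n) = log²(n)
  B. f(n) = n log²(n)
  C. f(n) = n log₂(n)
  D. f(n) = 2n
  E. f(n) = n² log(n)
A < D < C < B < E

Comparing growth rates:
A = log²(n) is O(log² n)
D = 2n is O(n)
C = n log₂(n) is O(n log n)
B = n log²(n) is O(n log² n)
E = n² log(n) is O(n² log n)

Therefore, the order from slowest to fastest is: A < D < C < B < E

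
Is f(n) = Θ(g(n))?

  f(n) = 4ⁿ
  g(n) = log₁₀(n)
False

f(n) = 4ⁿ is O(4ⁿ), and g(n) = log₁₀(n) is O(log n).
Since they have different growth rates, f(n) = Θ(g(n)) is false.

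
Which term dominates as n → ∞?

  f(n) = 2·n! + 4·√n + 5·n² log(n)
2·n!

Looking at each term:
  - 2·n! is O(n!)
  - 4·√n is O(√n)
  - 5·n² log(n) is O(n² log n)

The term 2·n! (O(n!)) grows fastest and dominates all others.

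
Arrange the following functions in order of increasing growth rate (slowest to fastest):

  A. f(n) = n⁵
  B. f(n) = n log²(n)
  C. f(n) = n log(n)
C < B < A

Comparing growth rates:
C = n log(n) is O(n log n)
B = n log²(n) is O(n log² n)
A = n⁵ is O(n⁵)

Therefore, the order from slowest to fastest is: C < B < A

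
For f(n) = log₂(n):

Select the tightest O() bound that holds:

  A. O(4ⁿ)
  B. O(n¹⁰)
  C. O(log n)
C

f(n) = log₂(n) is O(log n).
All listed options are valid Big-O bounds (upper bounds),
but O(log n) is the tightest (smallest valid bound).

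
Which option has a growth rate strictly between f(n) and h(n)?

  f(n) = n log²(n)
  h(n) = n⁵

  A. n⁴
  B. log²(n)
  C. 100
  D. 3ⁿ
A

We need g(n) with n log²(n) = o(g(n)) and g(n) = o(n⁵), i.e. O(n log² n) ≺ g ≺ O(n⁵).
Check each option:
  A. n⁴ — O(n⁴) is strictly between O(n log² n) and O(n⁵) ✓
  B. log²(n) — O(log² n) does not grow strictly faster than f(n)
  C. 100 — O(1) does not grow strictly faster than f(n)
  D. 3ⁿ — O(3ⁿ) does not grow strictly slower than h(n)

Only option A (n⁴) lies strictly between.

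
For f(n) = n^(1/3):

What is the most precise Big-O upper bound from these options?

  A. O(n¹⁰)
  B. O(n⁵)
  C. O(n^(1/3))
C

f(n) = n^(1/3) is O(n^(1/3)).
All listed options are valid Big-O bounds (upper bounds),
but O(n^(1/3)) is the tightest (smallest valid bound).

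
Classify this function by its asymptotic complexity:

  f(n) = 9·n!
O(n!)

The dominant term in 9·n! is 9·n!, which is Θ(n!).
Constants are absorbed, so the tightest bound is O(n!).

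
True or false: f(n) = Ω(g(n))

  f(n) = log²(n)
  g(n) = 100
True

f(n) = log²(n) is O(log² n), and g(n) = 100 is O(1).
Since O(log² n) grows at least as fast as O(1), f(n) = Ω(g(n)) is true.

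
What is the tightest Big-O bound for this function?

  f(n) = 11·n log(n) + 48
O(n log n)

The dominant term in 11·n log(n) + 48 is 11·n log(n), which is Θ(n log n).
Lower-order terms (48) are asymptotically negligible.
Constants are absorbed, so the tightest bound is O(n log n).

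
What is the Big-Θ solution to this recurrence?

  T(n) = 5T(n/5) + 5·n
Θ(n log n)

Master Theorem: a = 5, b = 5, f(n) = 5·n.
Compute the critical exponent d = log₅(5) = 1.
Compare f(n) = Θ(n) against n^d:
  k = 1 = d, so f(n) = Θ(n^d) — Case 2.
  Work is balanced across levels: T(n) = Θ(n^d log n) = Θ(n log n).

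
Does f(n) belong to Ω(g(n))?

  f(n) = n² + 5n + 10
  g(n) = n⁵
False

f(n) = n² + 5n + 10 is O(n²), and g(n) = n⁵ is O(n⁵).
Since O(n²) grows slower than O(n⁵), f(n) = Ω(g(n)) is false.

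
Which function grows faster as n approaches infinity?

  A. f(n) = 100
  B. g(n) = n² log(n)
B

f(n) = 100 is O(1), while g(n) = n² log(n) is O(n² log n).
Since O(n² log n) grows faster than O(1), g(n) dominates.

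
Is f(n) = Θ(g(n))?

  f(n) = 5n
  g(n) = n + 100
True

f(n) = 5n and g(n) = n + 100 are both O(n).
Since they have the same asymptotic growth rate, f(n) = Θ(g(n)) is true.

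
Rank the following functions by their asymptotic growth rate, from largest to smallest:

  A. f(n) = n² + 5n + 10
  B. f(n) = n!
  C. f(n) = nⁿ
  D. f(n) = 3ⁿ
C > B > D > A

Comparing growth rates:
C = nⁿ is O(nⁿ)
B = n! is O(n!)
D = 3ⁿ is O(3ⁿ)
A = n² + 5n + 10 is O(n²)

Therefore, the order from fastest to slowest is: C > B > D > A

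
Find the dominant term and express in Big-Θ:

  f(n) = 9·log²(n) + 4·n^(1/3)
Θ(n^(1/3))

Order the terms by growth rate: 9·log²(n) ≺ 4·n^(1/3).
The fastest-growing term 4·n^(1/3) dominates as n → ∞; dropping its constant factor gives Θ(n^(1/3)).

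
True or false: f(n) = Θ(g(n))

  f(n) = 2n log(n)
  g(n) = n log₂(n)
True

f(n) = 2n log(n) and g(n) = n log₂(n) are both O(n log n).
Since they have the same asymptotic growth rate, f(n) = Θ(g(n)) is true.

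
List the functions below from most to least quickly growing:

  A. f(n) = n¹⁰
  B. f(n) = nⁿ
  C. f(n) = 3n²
B > A > C

Comparing growth rates:
B = nⁿ is O(nⁿ)
A = n¹⁰ is O(n¹⁰)
C = 3n² is O(n²)

Therefore, the order from fastest to slowest is: B > A > C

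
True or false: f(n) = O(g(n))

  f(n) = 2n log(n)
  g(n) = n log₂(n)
True

f(n) = 2n log(n) and g(n) = n log₂(n) are both O(n log n).
Big-O permits equal growth rates (f ≤ c·g for some c), so f(n) = O(g(n)) is true.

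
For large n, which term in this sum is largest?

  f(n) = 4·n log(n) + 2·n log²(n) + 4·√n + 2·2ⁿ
2·2ⁿ

Looking at each term:
  - 4·n log(n) is O(n log n)
  - 2·n log²(n) is O(n log² n)
  - 4·√n is O(√n)
  - 2·2ⁿ is O(2ⁿ)

The term 2·2ⁿ (O(2ⁿ)) grows fastest and dominates all others.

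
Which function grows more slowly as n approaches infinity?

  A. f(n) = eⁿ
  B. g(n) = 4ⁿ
A

f(n) = eⁿ is O(eⁿ), while g(n) = 4ⁿ is O(4ⁿ).
Since O(eⁿ) grows slower than O(4ⁿ), f(n) is dominated.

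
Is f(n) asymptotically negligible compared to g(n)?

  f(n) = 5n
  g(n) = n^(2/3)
False

f(n) = 5n is O(n), and g(n) = n^(2/3) is O(n^(2/3)).
Since O(n) grows faster than or equal to O(n^(2/3)), f(n) = o(g(n)) is false.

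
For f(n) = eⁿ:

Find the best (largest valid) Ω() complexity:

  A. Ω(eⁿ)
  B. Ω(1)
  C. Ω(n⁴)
A

f(n) = eⁿ is Ω(eⁿ).
All listed options are valid Big-Ω bounds (lower bounds),
but Ω(eⁿ) is the tightest (largest valid bound).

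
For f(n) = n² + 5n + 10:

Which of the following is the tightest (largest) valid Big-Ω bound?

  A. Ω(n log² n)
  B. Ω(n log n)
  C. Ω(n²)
C

f(n) = n² + 5n + 10 is Ω(n²).
All listed options are valid Big-Ω bounds (lower bounds),
but Ω(n²) is the tightest (largest valid bound).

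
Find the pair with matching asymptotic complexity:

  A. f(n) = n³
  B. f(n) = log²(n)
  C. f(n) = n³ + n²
A and C

Examining each function:
  A. n³ is O(n³)
  B. log²(n) is O(log² n)
  C. n³ + n² is O(n³)

Functions A and C both have the same complexity class.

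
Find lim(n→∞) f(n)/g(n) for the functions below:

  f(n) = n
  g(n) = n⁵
0

Since n (O(n)) grows slower than n⁵ (O(n⁵)),
the ratio f(n)/g(n) → 0 as n → ∞.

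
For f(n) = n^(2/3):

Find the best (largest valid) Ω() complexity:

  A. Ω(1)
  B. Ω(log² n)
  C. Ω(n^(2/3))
C

f(n) = n^(2/3) is Ω(n^(2/3)).
All listed options are valid Big-Ω bounds (lower bounds),
but Ω(n^(2/3)) is the tightest (largest valid bound).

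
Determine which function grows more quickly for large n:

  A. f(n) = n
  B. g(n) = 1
A

f(n) = n is O(n), while g(n) = 1 is O(1).
Since O(n) grows faster than O(1), f(n) dominates.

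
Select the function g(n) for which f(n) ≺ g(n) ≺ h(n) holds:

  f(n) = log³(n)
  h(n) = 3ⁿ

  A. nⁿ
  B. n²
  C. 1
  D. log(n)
B

We need g(n) with log³(n) = o(g(n)) and g(n) = o(3ⁿ), i.e. O(log³ n) ≺ g ≺ O(3ⁿ).
Check each option:
  A. nⁿ — O(nⁿ) does not grow strictly slower than h(n)
  B. n² — O(n²) is strictly between O(log³ n) and O(3ⁿ) ✓
  C. 1 — O(1) does not grow strictly faster than f(n)
  D. log(n) — O(log n) does not grow strictly faster than f(n)

Only option B (n²) lies strictly between.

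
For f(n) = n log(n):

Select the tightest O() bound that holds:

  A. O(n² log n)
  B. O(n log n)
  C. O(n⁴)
B

f(n) = n log(n) is O(n log n).
All listed options are valid Big-O bounds (upper bounds),
but O(n log n) is the tightest (smallest valid bound).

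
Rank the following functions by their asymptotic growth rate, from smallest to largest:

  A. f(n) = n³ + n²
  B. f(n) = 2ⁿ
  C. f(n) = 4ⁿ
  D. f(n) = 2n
D < A < B < C

Comparing growth rates:
D = 2n is O(n)
A = n³ + n² is O(n³)
B = 2ⁿ is O(2ⁿ)
C = 4ⁿ is O(4ⁿ)

Therefore, the order from slowest to fastest is: D < A < B < C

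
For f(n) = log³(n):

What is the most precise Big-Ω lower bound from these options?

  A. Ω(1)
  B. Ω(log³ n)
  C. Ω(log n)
B

f(n) = log³(n) is Ω(log³ n).
All listed options are valid Big-Ω bounds (lower bounds),
but Ω(log³ n) is the tightest (largest valid bound).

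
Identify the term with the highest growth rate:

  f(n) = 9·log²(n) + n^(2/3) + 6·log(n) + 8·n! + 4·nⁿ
4·nⁿ

Looking at each term:
  - 9·log²(n) is O(log² n)
  - n^(2/3) is O(n^(2/3))
  - 6·log(n) is O(log n)
  - 8·n! is O(n!)
  - 4·nⁿ is O(nⁿ)

The term 4·nⁿ (O(nⁿ)) grows fastest and dominates all others.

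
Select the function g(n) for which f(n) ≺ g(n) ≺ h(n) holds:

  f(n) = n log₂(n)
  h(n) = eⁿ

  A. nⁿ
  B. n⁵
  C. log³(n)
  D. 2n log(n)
B

We need g(n) with n log₂(n) = o(g(n)) and g(n) = o(eⁿ), i.e. O(n log n) ≺ g ≺ O(eⁿ).
Check each option:
  A. nⁿ — O(nⁿ) does not grow strictly slower than h(n)
  B. n⁵ — O(n⁵) is strictly between O(n log n) and O(eⁿ) ✓
  C. log³(n) — O(log³ n) does not grow strictly faster than f(n)
  D. 2n log(n) — O(n log n) does not grow strictly faster than f(n)

Only option B (n⁵) lies strictly between.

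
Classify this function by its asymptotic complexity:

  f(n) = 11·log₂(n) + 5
O(log n)

The dominant term in 11·log₂(n) + 5 is 11·log₂(n), which is Θ(log n).
Lower-order terms (5) are asymptotically negligible.
Constants are absorbed, so the tightest bound is O(log n).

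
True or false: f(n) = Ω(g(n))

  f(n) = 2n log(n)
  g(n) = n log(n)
True

f(n) = 2n log(n) and g(n) = n log(n) are both O(n log n).
Big-Ω permits equal growth rates (f ≥ c·g for some c > 0), so f(n) = Ω(g(n)) is true.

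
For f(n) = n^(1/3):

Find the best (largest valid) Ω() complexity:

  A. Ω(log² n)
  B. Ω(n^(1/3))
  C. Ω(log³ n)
B

f(n) = n^(1/3) is Ω(n^(1/3)).
All listed options are valid Big-Ω bounds (lower bounds),
but Ω(n^(1/3)) is the tightest (largest valid bound).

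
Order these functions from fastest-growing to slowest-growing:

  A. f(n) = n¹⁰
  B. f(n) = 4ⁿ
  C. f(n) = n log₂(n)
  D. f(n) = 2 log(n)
B > A > C > D

Comparing growth rates:
B = 4ⁿ is O(4ⁿ)
A = n¹⁰ is O(n¹⁰)
C = n log₂(n) is O(n log n)
D = 2 log(n) is O(log n)

Therefore, the order from fastest to slowest is: B > A > C > D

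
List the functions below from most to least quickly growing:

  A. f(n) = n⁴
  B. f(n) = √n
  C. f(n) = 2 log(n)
A > B > C

Comparing growth rates:
A = n⁴ is O(n⁴)
B = √n is O(√n)
C = 2 log(n) is O(log n)

Therefore, the order from fastest to slowest is: A > B > C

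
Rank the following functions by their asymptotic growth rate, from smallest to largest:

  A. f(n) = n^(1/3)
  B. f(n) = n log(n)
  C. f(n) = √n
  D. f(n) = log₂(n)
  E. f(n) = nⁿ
D < A < C < B < E

Comparing growth rates:
D = log₂(n) is O(log n)
A = n^(1/3) is O(n^(1/3))
C = √n is O(√n)
B = n log(n) is O(n log n)
E = nⁿ is O(nⁿ)

Therefore, the order from slowest to fastest is: D < A < C < B < E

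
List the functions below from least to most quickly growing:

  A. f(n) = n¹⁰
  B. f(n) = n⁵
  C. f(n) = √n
C < B < A

Comparing growth rates:
C = √n is O(√n)
B = n⁵ is O(n⁵)
A = n¹⁰ is O(n¹⁰)

Therefore, the order from slowest to fastest is: C < B < A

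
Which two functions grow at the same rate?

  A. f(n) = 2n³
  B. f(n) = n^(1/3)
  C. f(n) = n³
A and C

Examining each function:
  A. 2n³ is O(n³)
  B. n^(1/3) is O(n^(1/3))
  C. n³ is O(n³)

Functions A and C both have the same complexity class.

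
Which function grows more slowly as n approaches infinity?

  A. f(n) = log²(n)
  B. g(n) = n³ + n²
A

f(n) = log²(n) is O(log² n), while g(n) = n³ + n² is O(n³).
Since O(log² n) grows slower than O(n³), f(n) is dominated.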